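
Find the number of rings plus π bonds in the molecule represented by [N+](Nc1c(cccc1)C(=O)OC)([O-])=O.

6

Molecular formula from the SMILES: C8H8N2O4.
DoU = (2C + 2 + N − H − X)/2 = (2·8 + 2 + 2 − 8 − 0)/2 = 12/2 = 6.
(Structurally: 1 ring(s) + 5 π bond(s) = 6.)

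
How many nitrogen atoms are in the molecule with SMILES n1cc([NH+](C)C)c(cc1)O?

The symbol for nitrogen appears 2 times in the SMILES.

2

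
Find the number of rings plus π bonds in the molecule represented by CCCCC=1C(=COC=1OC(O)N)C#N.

Molecular formula from the SMILES: C10H14N2O3.
DoU = (2C + 2 + N − H − X)/2 = (2·10 + 2 + 2 − 14 − 0)/2 = 10/2 = 5.
(Structurally: 1 ring(s) + 4 π bond(s) = 5.)

5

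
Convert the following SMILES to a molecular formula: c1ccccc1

C6H6

Heavy atoms from the SMILES: 6 C.
Implicit hydrogens by atom environment:
  6 × C (aromatic): 1 H each → 6
  Total hydrogens = 6.
Molecular formula: C6H6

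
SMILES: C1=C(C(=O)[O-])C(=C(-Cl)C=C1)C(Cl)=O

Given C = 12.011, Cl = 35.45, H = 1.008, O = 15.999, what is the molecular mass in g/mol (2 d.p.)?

218.01

Molecular formula: C8H3Cl2O3-.
M = 8×12.011 + 2×35.45 + 3×1.008 + 3×15.999 = 218.01 g/mol.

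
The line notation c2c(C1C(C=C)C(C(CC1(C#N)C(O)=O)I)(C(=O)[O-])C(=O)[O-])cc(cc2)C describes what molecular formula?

[C19H16INO6]2-

Heavy atoms from the SMILES: 19 C, 1 I, 1 N, 6 O.
Implicit hydrogens by atom environment:
  6 × C: no H
  4 × C: 1 H each → 4
  4 × C (aromatic): 1 H each → 4
  3 × O: no H
  2 × C: 2 H each → 4
  2 × C (aromatic): no H
  2 × O (charge -1): no H
  1 × C: 3 H
  1 × I: no H
  1 × N: no H
  1 × O: 1 H
  Total hydrogens = 16.
Net charge -2.
Molecular formula: [C19H16INO6]2-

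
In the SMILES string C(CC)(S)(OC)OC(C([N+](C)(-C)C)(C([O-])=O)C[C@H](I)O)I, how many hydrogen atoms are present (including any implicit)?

Hydrogens are implicit in SMILES; fill each atom to its normal valence:
  5 × C: 3 H each → 15
  3 × C: no H
  3 × O: no H
  2 × C: 2 H each → 4
  2 × C: 1 H each → 2
  2 × I: no H
  1 × N (charge +1): no H
  1 × O: 1 H
  1 × O (charge -1): no H
  1 × S: 1 H
  Total hydrogens = 23.

23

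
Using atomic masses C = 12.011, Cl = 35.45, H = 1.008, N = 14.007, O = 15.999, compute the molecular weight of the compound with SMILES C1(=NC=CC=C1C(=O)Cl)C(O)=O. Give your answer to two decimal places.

185.56

Molecular formula: C7H4ClNO3.
M = 7×12.011 + 1×35.45 + 4×1.008 + 1×14.007 + 3×15.999 = 185.56 g/mol.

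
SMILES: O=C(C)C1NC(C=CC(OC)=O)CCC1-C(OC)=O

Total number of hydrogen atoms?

19

Hydrogens are implicit in SMILES; fill each atom to its normal valence:
  5 × C: 1 H each → 5
  5 × O: no H
  3 × C: 3 H each → 9
  3 × C: no H
  2 × C: 2 H each → 4
  1 × N: 1 H
  Total hydrogens = 19.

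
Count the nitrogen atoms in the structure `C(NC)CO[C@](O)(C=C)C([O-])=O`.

The symbol for nitrogen appears 1 time in the SMILES.

1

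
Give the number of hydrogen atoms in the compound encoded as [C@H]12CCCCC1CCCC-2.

Hydrogens are implicit in SMILES; fill each atom to its normal valence:
  8 × C: 2 H each → 16
  2 × C: 1 H each → 2
  Total hydrogens = 18.

18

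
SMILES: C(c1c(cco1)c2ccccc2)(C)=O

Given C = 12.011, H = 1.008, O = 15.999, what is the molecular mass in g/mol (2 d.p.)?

Molecular formula: C12H10O2.
M = 12×12.011 + 10×1.008 + 2×15.999 = 186.21 g/mol.

186.21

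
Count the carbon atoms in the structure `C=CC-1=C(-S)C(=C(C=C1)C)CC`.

The symbol for carbon appears 11 times in the SMILES.

11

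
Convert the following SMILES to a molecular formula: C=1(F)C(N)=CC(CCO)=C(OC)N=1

Heavy atoms from the SMILES: 8 C, 1 F, 2 N, 2 O.
Implicit hydrogens by atom environment:
  4 × C (aromatic): no H
  2 × C: 2 H each → 4
  1 × C: 3 H
  1 × C (aromatic): 1 H
  1 × F: no H
  1 × N: 2 H
  1 × N (aromatic): no H
  1 × O: 1 H
  1 × O: no H
  Total hydrogens = 11.
Molecular formula: C8H11FN2O2

C8H11FN2O2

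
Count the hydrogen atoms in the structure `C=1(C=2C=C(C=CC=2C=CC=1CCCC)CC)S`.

20

Hydrogens are implicit in SMILES; fill each atom to its normal valence:
  5 × C (aromatic): 1 H each → 5
  5 × C (aromatic): no H
  4 × C: 2 H each → 8
  2 × C: 3 H each → 6
  1 × S: 1 H
  Total hydrogens = 20.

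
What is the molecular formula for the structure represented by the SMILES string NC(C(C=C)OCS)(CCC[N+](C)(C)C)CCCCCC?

C17H37N2OS+

Heavy atoms from the SMILES: 17 C, 2 N, 1 O, 1 S.
Implicit hydrogens by atom environment:
  10 × C: 2 H each → 20
  4 × C: 3 H each → 12
  2 × C: 1 H each → 2
  1 × C: no H
  1 × N: 2 H
  1 × N (charge +1): no H
  1 × O: no H
  1 × S: 1 H
  Total hydrogens = 37.
Net charge +1.
Molecular formula: C17H37N2OS+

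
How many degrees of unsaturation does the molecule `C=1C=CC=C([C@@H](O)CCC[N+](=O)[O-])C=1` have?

Molecular formula from the SMILES: C10H13NO3.
DoU = (2C + 2 + N − H − X)/2 = (2·10 + 2 + 1 − 13 − 0)/2 = 10/2 = 5.
(Structurally: 1 ring(s) + 4 π bond(s) = 5.)

5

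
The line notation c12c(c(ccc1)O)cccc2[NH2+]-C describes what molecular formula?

Heavy atoms from the SMILES: 11 C, 1 N, 1 O.
Implicit hydrogens by atom environment:
  6 × C (aromatic): 1 H each → 6
  4 × C (aromatic): no H
  1 × C: 3 H
  1 × N (charge +1): 2 H
  1 × O: 1 H
  Total hydrogens = 12.
Net charge +1.
Molecular formula: C11H12NO+

C11H12NO+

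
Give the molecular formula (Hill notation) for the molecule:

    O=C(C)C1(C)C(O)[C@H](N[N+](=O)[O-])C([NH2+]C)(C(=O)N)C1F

Heavy atoms from the SMILES: 10 C, 1 F, 4 N, 5 O.
Implicit hydrogens by atom environment:
  4 × C: no H
  3 × C: 3 H each → 9
  3 × C: 1 H each → 3
  3 × O: no H
  1 × F: no H
  1 × N (charge +1): 2 H
  1 × N: 2 H
  1 × N: 1 H
  1 × N (charge +1): no H
  1 × O: 1 H
  1 × O (charge -1): no H
  Total hydrogens = 18.
Net charge +1.
Molecular formula: C10H18FN4O5+

C10H18FN4O5+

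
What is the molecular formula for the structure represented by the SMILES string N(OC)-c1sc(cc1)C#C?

C7H7NOS

Heavy atoms from the SMILES: 7 C, 1 N, 1 O, 1 S.
Implicit hydrogens by atom environment:
  2 × C (aromatic): 1 H each → 2
  2 × C (aromatic): no H
  1 × C: 3 H
  1 × C: 1 H
  1 × C: no H
  1 × N: 1 H
  1 × O: no H
  1 × S (aromatic): no H
  Total hydrogens = 7.
Molecular formula: C7H7NOS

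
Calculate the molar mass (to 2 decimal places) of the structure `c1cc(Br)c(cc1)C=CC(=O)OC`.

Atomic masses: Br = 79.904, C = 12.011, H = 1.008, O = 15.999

Molecular formula: C10H9BrO2.
M = 1×79.904 + 10×12.011 + 9×1.008 + 2×15.999 = 241.08 g/mol.

241.08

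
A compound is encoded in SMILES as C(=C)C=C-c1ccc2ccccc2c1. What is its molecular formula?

Heavy atoms from the SMILES: 14 C.
Implicit hydrogens by atom environment:
  7 × C (aromatic): 1 H each → 7
  3 × C: 1 H each → 3
  3 × C (aromatic): no H
  1 × C: 2 H
  Total hydrogens = 12.
Molecular formula: C14H12

C14H12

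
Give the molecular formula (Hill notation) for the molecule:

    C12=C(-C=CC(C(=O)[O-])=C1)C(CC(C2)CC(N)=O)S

Heavy atoms from the SMILES: 13 C, 1 N, 3 O, 1 S.
Implicit hydrogens by atom environment:
  3 × C: 2 H each → 6
  3 × C (aromatic): 1 H each → 3
  3 × C (aromatic): no H
  2 × C: 1 H each → 2
  2 × C: no H
  2 × O: no H
  1 × N: 2 H
  1 × O (charge -1): no H
  1 × S: 1 H
  Total hydrogens = 14.
Net charge -1.
Molecular formula: C13H14NO3S-

C13H14NO3S-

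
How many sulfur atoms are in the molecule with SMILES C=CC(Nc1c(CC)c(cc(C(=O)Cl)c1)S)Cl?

1

The symbol for sulfur appears 1 time in the SMILES.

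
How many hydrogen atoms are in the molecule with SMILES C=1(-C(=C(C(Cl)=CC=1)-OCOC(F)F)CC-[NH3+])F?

Hydrogens are implicit in SMILES; fill each atom to its normal valence:
  4 × C (aromatic): no H
  3 × C: 2 H each → 6
  3 × F: no H
  2 × C (aromatic): 1 H each → 2
  2 × O: no H
  1 × C: 1 H
  1 × Cl: no H
  1 × N (charge +1): 3 H
  Total hydrogens = 12.

12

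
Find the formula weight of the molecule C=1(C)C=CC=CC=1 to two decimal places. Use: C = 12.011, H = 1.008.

92.14

Molecular formula: C7H8.
M = 7×12.011 + 8×1.008 = 92.14 g/mol.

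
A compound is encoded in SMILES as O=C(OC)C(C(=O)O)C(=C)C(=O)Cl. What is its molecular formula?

Heavy atoms from the SMILES: 7 C, 1 Cl, 5 O.
Implicit hydrogens by atom environment:
  4 × C: no H
  4 × O: no H
  1 × C: 3 H
  1 × C: 2 H
  1 × C: 1 H
  1 × Cl: no H
  1 × O: 1 H
  Total hydrogens = 7.
Molecular formula: C7H7ClO5

C7H7ClO5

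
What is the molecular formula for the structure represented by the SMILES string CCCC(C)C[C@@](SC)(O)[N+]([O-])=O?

C8H17NO3S

Heavy atoms from the SMILES: 8 C, 1 N, 3 O, 1 S.
Implicit hydrogens by atom environment:
  3 × C: 3 H each → 9
  3 × C: 2 H each → 6
  1 × C: 1 H
  1 × C: no H
  1 × N (charge +1): no H
  1 × O: 1 H
  1 × O: no H
  1 × O (charge -1): no H
  1 × S: no H
  Total hydrogens = 17.
Molecular formula: C8H17NO3S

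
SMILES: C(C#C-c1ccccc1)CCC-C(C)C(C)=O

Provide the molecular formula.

C16H20O

Heavy atoms from the SMILES: 16 C, 1 O.
Implicit hydrogens by atom environment:
  5 × C (aromatic): 1 H each → 5
  4 × C: 2 H each → 8
  3 × C: no H
  2 × C: 3 H each → 6
  1 × C: 1 H
  1 × C (aromatic): no H
  1 × O: no H
  Total hydrogens = 20.
Molecular formula: C16H20O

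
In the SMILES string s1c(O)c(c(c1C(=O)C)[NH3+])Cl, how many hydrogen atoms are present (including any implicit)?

Hydrogens are implicit in SMILES; fill each atom to its normal valence:
  4 × C (aromatic): no H
  1 × C: 3 H
  1 × C: no H
  1 × Cl: no H
  1 × N (charge +1): 3 H
  1 × O: 1 H
  1 × O: no H
  1 × S (aromatic): no H
  Total hydrogens = 7.

7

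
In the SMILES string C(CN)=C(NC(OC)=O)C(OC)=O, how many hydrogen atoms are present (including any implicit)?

Hydrogens are implicit in SMILES; fill each atom to its normal valence:
  4 × O: no H
  3 × C: no H
  2 × C: 3 H each → 6
  1 × C: 2 H
  1 × C: 1 H
  1 × N: 2 H
  1 × N: 1 H
  Total hydrogens = 12.

12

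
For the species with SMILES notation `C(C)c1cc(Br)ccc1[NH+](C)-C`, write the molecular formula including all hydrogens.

Heavy atoms from the SMILES: 1 Br, 10 C, 1 N.
Implicit hydrogens by atom environment:
  3 × C: 3 H each → 9
  3 × C (aromatic): 1 H each → 3
  3 × C (aromatic): no H
  1 × Br: no H
  1 × C: 2 H
  1 × N (charge +1): 1 H
  Total hydrogens = 15.
Net charge +1.
Molecular formula: C10H15BrN+

C10H15BrN+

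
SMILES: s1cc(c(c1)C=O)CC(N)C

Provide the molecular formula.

C8H11NOS

Heavy atoms from the SMILES: 8 C, 1 N, 1 O, 1 S.
Implicit hydrogens by atom environment:
  2 × C (aromatic): 1 H each → 2
  2 × C: 1 H each → 2
  2 × C (aromatic): no H
  1 × C: 3 H
  1 × C: 2 H
  1 × N: 2 H
  1 × O: no H
  1 × S (aromatic): no H
  Total hydrogens = 11.
Molecular formula: C8H11NOS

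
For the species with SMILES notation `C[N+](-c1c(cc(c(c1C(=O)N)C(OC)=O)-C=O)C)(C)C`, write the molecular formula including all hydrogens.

C14H19N2O4+

Heavy atoms from the SMILES: 14 C, 2 N, 4 O.
Implicit hydrogens by atom environment:
  5 × C: 3 H each → 15
  5 × C (aromatic): no H
  4 × O: no H
  2 × C: no H
  1 × C (aromatic): 1 H
  1 × C: 1 H
  1 × N: 2 H
  1 × N (charge +1): no H
  Total hydrogens = 19.
Net charge +1.
Molecular formula: C14H19N2O4+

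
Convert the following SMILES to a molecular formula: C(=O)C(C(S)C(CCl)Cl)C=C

C7H10Cl2OS

Heavy atoms from the SMILES: 7 C, 2 Cl, 1 O, 1 S.
Implicit hydrogens by atom environment:
  5 × C: 1 H each → 5
  2 × C: 2 H each → 4
  2 × Cl: no H
  1 × O: no H
  1 × S: 1 H
  Total hydrogens = 10.
Molecular formula: C7H10Cl2OS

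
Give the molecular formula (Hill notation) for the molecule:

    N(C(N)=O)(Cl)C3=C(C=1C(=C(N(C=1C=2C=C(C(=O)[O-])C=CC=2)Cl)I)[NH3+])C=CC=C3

C18H13Cl2IN4O3

Heavy atoms from the SMILES: 18 C, 2 Cl, 1 I, 4 N, 3 O.
Implicit hydrogens by atom environment:
  8 × C (aromatic): 1 H each → 8
  8 × C (aromatic): no H
  2 × C: no H
  2 × Cl: no H
  2 × O: no H
  1 × I: no H
  1 × N (charge +1): 3 H
  1 × N: 2 H
  1 × N (aromatic): no H
  1 × N: no H
  1 × O (charge -1): no H
  Total hydrogens = 13.
Molecular formula: C18H13Cl2IN4O3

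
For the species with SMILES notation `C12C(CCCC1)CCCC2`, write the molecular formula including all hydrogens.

C10H18

Heavy atoms from the SMILES: 10 C.
Implicit hydrogens by atom environment:
  8 × C: 2 H each → 16
  2 × C: 1 H each → 2
  Total hydrogens = 18.
Molecular formula: C10H18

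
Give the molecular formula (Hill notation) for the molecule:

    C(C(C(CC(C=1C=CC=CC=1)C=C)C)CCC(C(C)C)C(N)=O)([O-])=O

Heavy atoms from the SMILES: 21 C, 1 N, 3 O.
Implicit hydrogens by atom environment:
  6 × C: 1 H each → 6
  5 × C (aromatic): 1 H each → 5
  4 × C: 2 H each → 8
  3 × C: 3 H each → 9
  2 × C: no H
  2 × O: no H
  1 × C (aromatic): no H
  1 × N: 2 H
  1 × O (charge -1): no H
  Total hydrogens = 30.
Net charge -1.
Molecular formula: C21H30NO3-

C21H30NO3-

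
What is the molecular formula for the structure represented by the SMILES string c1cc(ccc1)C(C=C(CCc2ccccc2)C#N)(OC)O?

Heavy atoms from the SMILES: 19 C, 1 N, 2 O.
Implicit hydrogens by atom environment:
  10 × C (aromatic): 1 H each → 10
  3 × C: no H
  2 × C: 2 H each → 4
  2 × C (aromatic): no H
  1 × C: 3 H
  1 × C: 1 H
  1 × N: no H
  1 × O: 1 H
  1 × O: no H
  Total hydrogens = 19.
Molecular formula: C19H19NO2

C19H19NO2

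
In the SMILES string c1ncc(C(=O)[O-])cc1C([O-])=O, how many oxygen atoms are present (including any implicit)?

4

The symbol for oxygen appears 4 times in the SMILES.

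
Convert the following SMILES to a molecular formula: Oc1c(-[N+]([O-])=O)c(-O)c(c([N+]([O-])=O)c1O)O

C6H4N2O8

Heavy atoms from the SMILES: 6 C, 2 N, 8 O.
Implicit hydrogens by atom environment:
  6 × C (aromatic): no H
  4 × O: 1 H each → 4
  2 × N (charge +1): no H
  2 × O: no H
  2 × O (charge -1): no H
  Total hydrogens = 4.
Molecular formula: C6H4N2O8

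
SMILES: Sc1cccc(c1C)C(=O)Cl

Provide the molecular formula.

Heavy atoms from the SMILES: 8 C, 1 Cl, 1 O, 1 S.
Implicit hydrogens by atom environment:
  3 × C (aromatic): 1 H each → 3
  3 × C (aromatic): no H
  1 × C: 3 H
  1 × C: no H
  1 × Cl: no H
  1 × O: no H
  1 × S: 1 H
  Total hydrogens = 7.
Molecular formula: C8H7ClOS

C8H7ClOS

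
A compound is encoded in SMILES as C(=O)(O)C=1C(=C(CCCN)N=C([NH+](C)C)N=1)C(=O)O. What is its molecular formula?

C11H17N4O4+

Heavy atoms from the SMILES: 11 C, 4 N, 4 O.
Implicit hydrogens by atom environment:
  4 × C (aromatic): no H
  3 × C: 2 H each → 6
  2 × C: 3 H each → 6
  2 × C: no H
  2 × N (aromatic): no H
  2 × O: 1 H each → 2
  2 × O: no H
  1 × N: 2 H
  1 × N (charge +1): 1 H
  Total hydrogens = 17.
Net charge +1.
Molecular formula: C11H17N4O4+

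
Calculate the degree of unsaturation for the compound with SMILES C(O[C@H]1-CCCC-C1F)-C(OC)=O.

2

Molecular formula from the SMILES: C9H15FO3.
DoU = (2C + 2 + N − H − X)/2 = (2·9 + 2 + 0 − 15 − 1)/2 = 4/2 = 2.
(Structurally: 1 ring(s) + 1 π bond(s) = 2.)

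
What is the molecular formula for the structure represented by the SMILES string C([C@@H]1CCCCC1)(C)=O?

C8H14O

Heavy atoms from the SMILES: 8 C, 1 O.
Implicit hydrogens by atom environment:
  5 × C: 2 H each → 10
  1 × C: 3 H
  1 × C: 1 H
  1 × C: no H
  1 × O: no H
  Total hydrogens = 14.
Molecular formula: C8H14O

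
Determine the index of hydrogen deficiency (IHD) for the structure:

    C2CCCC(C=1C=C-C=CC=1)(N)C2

Molecular formula from the SMILES: C12H17N.
DoU = (2C + 2 + N − H − X)/2 = (2·12 + 2 + 1 − 17 − 0)/2 = 10/2 = 5.
(Structurally: 2 ring(s) + 3 π bond(s) = 5.)

5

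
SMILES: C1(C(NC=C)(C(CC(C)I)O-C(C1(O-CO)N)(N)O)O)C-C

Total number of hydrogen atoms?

Hydrogens are implicit in SMILES; fill each atom to its normal valence:
  4 × C: 2 H each → 8
  4 × C: 1 H each → 4
  3 × C: no H
  3 × O: 1 H each → 3
  2 × C: 3 H each → 6
  2 × N: 2 H each → 4
  2 × O: no H
  1 × I: no H
  1 × N: 1 H
  Total hydrogens = 26.

26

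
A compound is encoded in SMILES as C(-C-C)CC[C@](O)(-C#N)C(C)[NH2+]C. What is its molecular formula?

Heavy atoms from the SMILES: 10 C, 2 N, 1 O.
Implicit hydrogens by atom environment:
  4 × C: 2 H each → 8
  3 × C: 3 H each → 9
  2 × C: no H
  1 × C: 1 H
  1 × N (charge +1): 2 H
  1 × N: no H
  1 × O: 1 H
  Total hydrogens = 21.
Net charge +1.
Molecular formula: C10H21N2O+

C10H21N2O+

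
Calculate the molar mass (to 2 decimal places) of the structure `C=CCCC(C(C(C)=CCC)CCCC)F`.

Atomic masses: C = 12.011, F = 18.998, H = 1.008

226.38

Molecular formula: C15H27F.
M = 15×12.011 + 1×18.998 + 27×1.008 = 226.38 g/mol.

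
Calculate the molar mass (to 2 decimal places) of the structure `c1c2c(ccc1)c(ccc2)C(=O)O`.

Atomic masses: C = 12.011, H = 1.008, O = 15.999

172.18

Molecular formula: C11H8O2.
M = 11×12.011 + 8×1.008 + 2×15.999 = 172.18 g/mol.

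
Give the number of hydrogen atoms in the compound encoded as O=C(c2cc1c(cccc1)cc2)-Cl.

7

Hydrogens are implicit in SMILES; fill each atom to its normal valence:
  7 × C (aromatic): 1 H each → 7
  3 × C (aromatic): no H
  1 × C: no H
  1 × Cl: no H
  1 × O: no H
  Total hydrogens = 7.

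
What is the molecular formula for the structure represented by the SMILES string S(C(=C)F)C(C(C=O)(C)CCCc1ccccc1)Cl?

Heavy atoms from the SMILES: 15 C, 1 Cl, 1 F, 1 O, 1 S.
Implicit hydrogens by atom environment:
  5 × C (aromatic): 1 H each → 5
  4 × C: 2 H each → 8
  2 × C: 1 H each → 2
  2 × C: no H
  1 × C: 3 H
  1 × C (aromatic): no H
  1 × Cl: no H
  1 × F: no H
  1 × O: no H
  1 × S: no H
  Total hydrogens = 18.
Molecular formula: C15H18ClFOS

C15H18ClFOS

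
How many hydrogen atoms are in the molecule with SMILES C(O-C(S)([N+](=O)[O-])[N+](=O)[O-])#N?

1

Hydrogens are implicit in SMILES; fill each atom to its normal valence:
  3 × O: no H
  2 × C: no H
  2 × N (charge +1): no H
  2 × O (charge -1): no H
  1 × N: no H
  1 × S: 1 H
  Total hydrogens = 1.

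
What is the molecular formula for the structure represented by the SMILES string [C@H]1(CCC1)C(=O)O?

Heavy atoms from the SMILES: 5 C, 2 O.
Implicit hydrogens by atom environment:
  3 × C: 2 H each → 6
  1 × C: 1 H
  1 × C: no H
  1 × O: 1 H
  1 × O: no H
  Total hydrogens = 8.
Molecular formula: C5H8O2

C5H8O2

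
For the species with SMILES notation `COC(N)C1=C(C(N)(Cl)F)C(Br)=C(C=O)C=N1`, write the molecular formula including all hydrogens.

Heavy atoms from the SMILES: 1 Br, 9 C, 1 Cl, 1 F, 3 N, 2 O.
Implicit hydrogens by atom environment:
  4 × C (aromatic): no H
  2 × C: 1 H each → 2
  2 × N: 2 H each → 4
  2 × O: no H
  1 × Br: no H
  1 × C: 3 H
  1 × C (aromatic): 1 H
  1 × C: no H
  1 × Cl: no H
  1 × F: no H
  1 × N (aromatic): no H
  Total hydrogens = 10.
Molecular formula: C9H10BrClFN3O2

C9H10BrClFN3O2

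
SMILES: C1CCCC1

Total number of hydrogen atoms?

Hydrogens are implicit in SMILES; fill each atom to its normal valence:
  5 × C: 2 H each → 10
  Total hydrogens = 10.

10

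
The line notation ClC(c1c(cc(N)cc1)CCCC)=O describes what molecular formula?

Heavy atoms from the SMILES: 11 C, 1 Cl, 1 N, 1 O.
Implicit hydrogens by atom environment:
  3 × C: 2 H each → 6
  3 × C (aromatic): 1 H each → 3
  3 × C (aromatic): no H
  1 × C: 3 H
  1 × C: no H
  1 × Cl: no H
  1 × N: 2 H
  1 × O: no H
  Total hydrogens = 14.
Molecular formula: C11H14ClNO

C11H14ClNO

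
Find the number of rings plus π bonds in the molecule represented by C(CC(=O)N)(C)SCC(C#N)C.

Molecular formula from the SMILES: C8H14N2OS.
DoU = (2C + 2 + N − H − X)/2 = (2·8 + 2 + 2 − 14 − 0)/2 = 6/2 = 3.
(Structurally: 0 ring(s) + 3 π bond(s) = 3.)

3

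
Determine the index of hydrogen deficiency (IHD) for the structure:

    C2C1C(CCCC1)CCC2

2

Molecular formula from the SMILES: C10H18.
DoU = (2C + 2 + N − H − X)/2 = (2·10 + 2 + 0 − 18 − 0)/2 = 4/2 = 2.
(Structurally: 2 ring(s) + 0 π bond(s) = 2.)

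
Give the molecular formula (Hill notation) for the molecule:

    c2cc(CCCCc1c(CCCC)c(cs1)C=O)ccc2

C19H24OS

Heavy atoms from the SMILES: 19 C, 1 O, 1 S.
Implicit hydrogens by atom environment:
  7 × C: 2 H each → 14
  6 × C (aromatic): 1 H each → 6
  4 × C (aromatic): no H
  1 × C: 3 H
  1 × C: 1 H
  1 × O: no H
  1 × S (aromatic): no H
  Total hydrogens = 24.
Molecular formula: C19H24OS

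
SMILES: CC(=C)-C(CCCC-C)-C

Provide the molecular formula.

C10H20

Heavy atoms from the SMILES: 10 C.
Implicit hydrogens by atom environment:
  5 × C: 2 H each → 10
  3 × C: 3 H each → 9
  1 × C: 1 H
  1 × C: no H
  Total hydrogens = 20.
Molecular formula: C10H20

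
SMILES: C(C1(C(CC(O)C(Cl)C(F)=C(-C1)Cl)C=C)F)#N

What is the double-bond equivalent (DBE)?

5

Molecular formula from the SMILES: C11H11Cl2F2NO.
DoU = (2C + 2 + N − H − X)/2 = (2·11 + 2 + 1 − 11 − 4)/2 = 10/2 = 5.
(Structurally: 1 ring(s) + 4 π bond(s) = 5.)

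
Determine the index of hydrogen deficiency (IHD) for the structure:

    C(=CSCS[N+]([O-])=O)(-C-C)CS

Molecular formula from the SMILES: C6H11NO2S3.
DoU = (2C + 2 + N − H − X)/2 = (2·6 + 2 + 1 − 11 − 0)/2 = 4/2 = 2.
(Structurally: 0 ring(s) + 2 π bond(s) = 2.)

2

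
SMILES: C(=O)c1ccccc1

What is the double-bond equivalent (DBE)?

Molecular formula from the SMILES: C7H6O.
DoU = (2C + 2 + N − H − X)/2 = (2·7 + 2 + 0 − 6 − 0)/2 = 10/2 = 5.
(Structurally: 1 ring(s) + 4 π bond(s) = 5.)

5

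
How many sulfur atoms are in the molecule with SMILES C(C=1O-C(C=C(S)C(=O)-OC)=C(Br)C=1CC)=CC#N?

The symbol for sulfur appears 1 time in the SMILES.

1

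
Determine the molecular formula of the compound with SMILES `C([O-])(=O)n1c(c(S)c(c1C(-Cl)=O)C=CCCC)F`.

Heavy atoms from the SMILES: 11 C, 1 Cl, 1 F, 1 N, 3 O, 1 S.
Implicit hydrogens by atom environment:
  4 × C (aromatic): no H
  2 × C: 2 H each → 4
  2 × C: 1 H each → 2
  2 × C: no H
  2 × O: no H
  1 × C: 3 H
  1 × Cl: no H
  1 × F: no H
  1 × N (aromatic): no H
  1 × O (charge -1): no H
  1 × S: 1 H
  Total hydrogens = 10.
Net charge -1.
Molecular formula: C11H10ClFNO3S-

C11H10ClFNO3S-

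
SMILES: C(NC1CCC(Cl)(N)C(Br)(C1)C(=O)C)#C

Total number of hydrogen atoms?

14

Hydrogens are implicit in SMILES; fill each atom to its normal valence:
  4 × C: no H
  3 × C: 2 H each → 6
  2 × C: 1 H each → 2
  1 × Br: no H
  1 × C: 3 H
  1 × Cl: no H
  1 × N: 2 H
  1 × N: 1 H
  1 × O: no H
  Total hydrogens = 14.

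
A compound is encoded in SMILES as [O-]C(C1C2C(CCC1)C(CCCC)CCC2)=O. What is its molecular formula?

C15H25O2-

Heavy atoms from the SMILES: 15 C, 2 O.
Implicit hydrogens by atom environment:
  9 × C: 2 H each → 18
  4 × C: 1 H each → 4
  1 × C: 3 H
  1 × C: no H
  1 × O: no H
  1 × O (charge -1): no H
  Total hydrogens = 25.
Net charge -1.
Molecular formula: C15H25O2-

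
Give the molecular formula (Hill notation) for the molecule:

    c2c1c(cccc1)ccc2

C10H8

Heavy atoms from the SMILES: 10 C.
Implicit hydrogens by atom environment:
  8 × C (aromatic): 1 H each → 8
  2 × C (aromatic): no H
  Total hydrogens = 8.
Molecular formula: C10H8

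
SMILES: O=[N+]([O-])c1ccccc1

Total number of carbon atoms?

The symbol for carbon appears 6 times in the SMILES. Lowercase c denotes aromatic carbon and counts toward C.

6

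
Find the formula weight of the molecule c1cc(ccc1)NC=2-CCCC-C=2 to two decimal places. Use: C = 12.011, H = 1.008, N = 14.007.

173.26

Molecular formula: C12H15N.
M = 12×12.011 + 15×1.008 + 1×14.007 = 173.26 g/mol.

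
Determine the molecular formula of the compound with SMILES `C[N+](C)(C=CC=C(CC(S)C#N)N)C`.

Heavy atoms from the SMILES: 10 C, 3 N, 1 S.
Implicit hydrogens by atom environment:
  4 × C: 1 H each → 4
  3 × C: 3 H each → 9
  2 × C: no H
  1 × C: 2 H
  1 × N: 2 H
  1 × N: no H
  1 × N (charge +1): no H
  1 × S: 1 H
  Total hydrogens = 18.
Net charge +1.
Molecular formula: C10H18N3S+

C10H18N3S+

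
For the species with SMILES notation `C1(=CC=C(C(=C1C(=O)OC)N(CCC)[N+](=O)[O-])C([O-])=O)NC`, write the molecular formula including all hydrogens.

Heavy atoms from the SMILES: 13 C, 3 N, 6 O.
Implicit hydrogens by atom environment:
  4 × C (aromatic): no H
  4 × O: no H
  3 × C: 3 H each → 9
  2 × C: 2 H each → 4
  2 × C (aromatic): 1 H each → 2
  2 × C: no H
  2 × O (charge -1): no H
  1 × N: 1 H
  1 × N: no H
  1 × N (charge +1): no H
  Total hydrogens = 16.
Net charge -1.
Molecular formula: C13H16N3O6-

C13H16N3O6-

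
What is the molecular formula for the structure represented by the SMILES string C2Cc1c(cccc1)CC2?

C10H12

Heavy atoms from the SMILES: 10 C.
Implicit hydrogens by atom environment:
  4 × C: 2 H each → 8
  4 × C (aromatic): 1 H each → 4
  2 × C (aromatic): no H
  Total hydrogens = 12.
Molecular formula: C10H12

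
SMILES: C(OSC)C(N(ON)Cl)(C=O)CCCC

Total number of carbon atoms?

8

The symbol for carbon appears 8 times in the SMILES. (Cl is a single chlorine, not C + l.)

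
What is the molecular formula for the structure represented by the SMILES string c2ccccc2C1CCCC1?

C11H14

Heavy atoms from the SMILES: 11 C.
Implicit hydrogens by atom environment:
  5 × C (aromatic): 1 H each → 5
  4 × C: 2 H each → 8
  1 × C: 1 H
  1 × C (aromatic): no H
  Total hydrogens = 14.
Molecular formula: C11H14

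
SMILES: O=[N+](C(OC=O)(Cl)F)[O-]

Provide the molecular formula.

C2HClFNO4

Heavy atoms from the SMILES: 2 C, 1 Cl, 1 F, 1 N, 4 O.
Implicit hydrogens by atom environment:
  3 × O: no H
  1 × C: 1 H
  1 × C: no H
  1 × Cl: no H
  1 × F: no H
  1 × N (charge +1): no H
  1 × O (charge -1): no H
  Total hydrogens = 1.
Molecular formula: C2HClFNO4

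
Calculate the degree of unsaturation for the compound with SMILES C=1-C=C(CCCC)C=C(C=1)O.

Molecular formula from the SMILES: C10H14O.
DoU = (2C + 2 + N − H − X)/2 = (2·10 + 2 + 0 − 14 − 0)/2 = 8/2 = 4.
(Structurally: 1 ring(s) + 3 π bond(s) = 4.)

4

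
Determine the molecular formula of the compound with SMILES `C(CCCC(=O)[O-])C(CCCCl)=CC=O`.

Heavy atoms from the SMILES: 11 C, 1 Cl, 3 O.
Implicit hydrogens by atom environment:
  7 × C: 2 H each → 14
  2 × C: 1 H each → 2
  2 × C: no H
  2 × O: no H
  1 × Cl: no H
  1 × O (charge -1): no H
  Total hydrogens = 16.
Net charge -1.
Molecular formula: C11H16ClO3-

C11H16ClO3-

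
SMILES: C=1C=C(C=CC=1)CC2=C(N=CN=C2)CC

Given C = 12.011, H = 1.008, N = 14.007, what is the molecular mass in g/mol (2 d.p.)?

198.27

Molecular formula: C13H14N2.
M = 13×12.011 + 14×1.008 + 2×14.007 = 198.27 g/mol.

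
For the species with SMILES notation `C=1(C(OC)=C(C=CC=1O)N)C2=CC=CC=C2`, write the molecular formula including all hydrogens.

Heavy atoms from the SMILES: 13 C, 1 N, 2 O.
Implicit hydrogens by atom environment:
  7 × C (aromatic): 1 H each → 7
  5 × C (aromatic): no H
  1 × C: 3 H
  1 × N: 2 H
  1 × O: 1 H
  1 × O: no H
  Total hydrogens = 13.
Molecular formula: C13H13NO2

C13H13NO2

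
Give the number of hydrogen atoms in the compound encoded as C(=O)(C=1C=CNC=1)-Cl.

Hydrogens are implicit in SMILES; fill each atom to its normal valence:
  3 × C (aromatic): 1 H each → 3
  1 × C (aromatic): no H
  1 × C: no H
  1 × Cl: no H
  1 × N (aromatic): 1 H
  1 × O: no H
  Total hydrogens = 4.

4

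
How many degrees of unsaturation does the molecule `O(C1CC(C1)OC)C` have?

Molecular formula from the SMILES: C6H12O2.
DoU = (2C + 2 + N − H − X)/2 = (2·6 + 2 + 0 − 12 − 0)/2 = 2/2 = 1.
(Structurally: 1 ring(s) + 0 π bond(s) = 1.)

1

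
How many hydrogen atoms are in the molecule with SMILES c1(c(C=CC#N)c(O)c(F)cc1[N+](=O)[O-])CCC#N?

Hydrogens are implicit in SMILES; fill each atom to its normal valence:
  5 × C (aromatic): no H
  2 × C: 2 H each → 4
  2 × C: 1 H each → 2
  2 × C: no H
  2 × N: no H
  1 × C (aromatic): 1 H
  1 × F: no H
  1 × N (charge +1): no H
  1 × O: 1 H
  1 × O: no H
  1 × O (charge -1): no H
  Total hydrogens = 8.

8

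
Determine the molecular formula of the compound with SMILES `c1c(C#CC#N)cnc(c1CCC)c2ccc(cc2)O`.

Heavy atoms from the SMILES: 17 C, 2 N, 1 O.
Implicit hydrogens by atom environment:
  6 × C (aromatic): 1 H each → 6
  5 × C (aromatic): no H
  3 × C: no H
  2 × C: 2 H each → 4
  1 × C: 3 H
  1 × N (aromatic): no H
  1 × N: no H
  1 × O: 1 H
  Total hydrogens = 14.
Molecular formula: C17H14N2O

C17H14N2O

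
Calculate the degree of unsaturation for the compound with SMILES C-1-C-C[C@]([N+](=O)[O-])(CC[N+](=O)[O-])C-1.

Molecular formula from the SMILES: C7H12N2O4.
DoU = (2C + 2 + N − H − X)/2 = (2·7 + 2 + 2 − 12 − 0)/2 = 6/2 = 3.
(Structurally: 1 ring(s) + 2 π bond(s) = 3.)

3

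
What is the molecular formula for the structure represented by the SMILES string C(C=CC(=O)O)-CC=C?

C7H10O2

Heavy atoms from the SMILES: 7 C, 2 O.
Implicit hydrogens by atom environment:
  3 × C: 2 H each → 6
  3 × C: 1 H each → 3
  1 × C: no H
  1 × O: 1 H
  1 × O: no H
  Total hydrogens = 10.
Molecular formula: C7H10O2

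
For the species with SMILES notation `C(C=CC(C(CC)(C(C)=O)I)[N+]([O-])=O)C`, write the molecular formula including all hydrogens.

C10H16INO3

Heavy atoms from the SMILES: 10 C, 1 I, 1 N, 3 O.
Implicit hydrogens by atom environment:
  3 × C: 3 H each → 9
  3 × C: 1 H each → 3
  2 × C: 2 H each → 4
  2 × C: no H
  2 × O: no H
  1 × I: no H
  1 × N (charge +1): no H
  1 × O (charge -1): no H
  Total hydrogens = 16.
Molecular formula: C10H16INO3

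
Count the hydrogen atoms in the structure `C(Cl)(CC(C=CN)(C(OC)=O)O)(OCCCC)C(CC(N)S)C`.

Hydrogens are implicit in SMILES; fill each atom to its normal valence:
  5 × C: 2 H each → 10
  4 × C: 1 H each → 4
  3 × C: 3 H each → 9
  3 × C: no H
  3 × O: no H
  2 × N: 2 H each → 4
  1 × Cl: no H
  1 × O: 1 H
  1 × S: 1 H
  Total hydrogens = 29.

29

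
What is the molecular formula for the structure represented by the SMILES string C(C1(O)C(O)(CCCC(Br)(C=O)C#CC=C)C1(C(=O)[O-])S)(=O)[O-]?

Heavy atoms from the SMILES: 1 Br, 14 C, 7 O, 1 S.
Implicit hydrogens by atom environment:
  8 × C: no H
  4 × C: 2 H each → 8
  3 × O: no H
  2 × C: 1 H each → 2
  2 × O: 1 H each → 2
  2 × O (charge -1): no H
  1 × Br: no H
  1 × S: 1 H
  Total hydrogens = 13.
Net charge -2.
Molecular formula: [C14H13BrO7S]2-

[C14H13BrO7S]2-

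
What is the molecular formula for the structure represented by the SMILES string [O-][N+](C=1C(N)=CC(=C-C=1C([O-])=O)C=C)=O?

Heavy atoms from the SMILES: 9 C, 2 N, 4 O.
Implicit hydrogens by atom environment:
  4 × C (aromatic): no H
  2 × C (aromatic): 1 H each → 2
  2 × O: no H
  2 × O (charge -1): no H
  1 × C: 2 H
  1 × C: 1 H
  1 × C: no H
  1 × N: 2 H
  1 × N (charge +1): no H
  Total hydrogens = 7.
Net charge -1.
Molecular formula: C9H7N2O4-

C9H7N2O4-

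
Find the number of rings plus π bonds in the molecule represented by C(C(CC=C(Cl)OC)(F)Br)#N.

Molecular formula from the SMILES: C6H6BrClFNO.
DoU = (2C + 2 + N − H − X)/2 = (2·6 + 2 + 1 − 6 − 3)/2 = 6/2 = 3.
(Structurally: 0 ring(s) + 3 π bond(s) = 3.)

3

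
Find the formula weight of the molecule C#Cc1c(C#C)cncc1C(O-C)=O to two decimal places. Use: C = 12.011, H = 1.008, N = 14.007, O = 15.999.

Molecular formula: C11H7NO2.
M = 11×12.011 + 7×1.008 + 1×14.007 + 2×15.999 = 185.18 g/mol.

185.18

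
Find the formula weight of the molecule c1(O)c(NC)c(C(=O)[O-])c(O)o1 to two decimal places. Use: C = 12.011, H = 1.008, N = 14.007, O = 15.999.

172.12

Molecular formula: C6H6NO5-.
M = 6×12.011 + 6×1.008 + 1×14.007 + 5×15.999 = 172.12 g/mol.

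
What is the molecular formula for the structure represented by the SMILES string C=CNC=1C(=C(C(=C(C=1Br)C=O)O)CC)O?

C11H12BrNO3

Heavy atoms from the SMILES: 1 Br, 11 C, 1 N, 3 O.
Implicit hydrogens by atom environment:
  6 × C (aromatic): no H
  2 × C: 2 H each → 4
  2 × C: 1 H each → 2
  2 × O: 1 H each → 2
  1 × Br: no H
  1 × C: 3 H
  1 × N: 1 H
  1 × O: no H
  Total hydrogens = 12.
Molecular formula: C11H12BrNO3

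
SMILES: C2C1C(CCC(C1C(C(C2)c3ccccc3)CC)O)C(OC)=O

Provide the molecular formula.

Heavy atoms from the SMILES: 20 C, 3 O.
Implicit hydrogens by atom environment:
  6 × C: 1 H each → 6
  5 × C: 2 H each → 10
  5 × C (aromatic): 1 H each → 5
  2 × C: 3 H each → 6
  2 × O: no H
  1 × C: no H
  1 × C (aromatic): no H
  1 × O: 1 H
  Total hydrogens = 28.
Molecular formula: C20H28O3

C20H28O3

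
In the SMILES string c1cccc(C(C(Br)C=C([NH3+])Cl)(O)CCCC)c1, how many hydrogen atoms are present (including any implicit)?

20

Hydrogens are implicit in SMILES; fill each atom to its normal valence:
  5 × C (aromatic): 1 H each → 5
  3 × C: 2 H each → 6
  2 × C: 1 H each → 2
  2 × C: no H
  1 × Br: no H
  1 × C: 3 H
  1 × C (aromatic): no H
  1 × Cl: no H
  1 × N (charge +1): 3 H
  1 × O: 1 H
  Total hydrogens = 20.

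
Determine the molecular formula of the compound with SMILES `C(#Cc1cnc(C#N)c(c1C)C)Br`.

Heavy atoms from the SMILES: 1 Br, 10 C, 2 N.
Implicit hydrogens by atom environment:
  4 × C (aromatic): no H
  3 × C: no H
  2 × C: 3 H each → 6
  1 × Br: no H
  1 × C (aromatic): 1 H
  1 × N (aromatic): no H
  1 × N: no H
  Total hydrogens = 7.
Molecular formula: C10H7BrN2

C10H7BrN2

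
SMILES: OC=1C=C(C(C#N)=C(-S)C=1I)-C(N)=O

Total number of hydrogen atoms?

Hydrogens are implicit in SMILES; fill each atom to its normal valence:
  5 × C (aromatic): no H
  2 × C: no H
  1 × C (aromatic): 1 H
  1 × I: no H
  1 × N: 2 H
  1 × N: no H
  1 × O: 1 H
  1 × O: no H
  1 × S: 1 H
  Total hydrogens = 5.

5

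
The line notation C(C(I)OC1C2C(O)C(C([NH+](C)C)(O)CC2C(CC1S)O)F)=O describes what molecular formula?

C14H24FINO5S+

Heavy atoms from the SMILES: 14 C, 1 F, 1 I, 1 N, 5 O, 1 S.
Implicit hydrogens by atom environment:
  9 × C: 1 H each → 9
  3 × O: 1 H each → 3
  2 × C: 3 H each → 6
  2 × C: 2 H each → 4
  2 × O: no H
  1 × C: no H
  1 × F: no H
  1 × I: no H
  1 × N (charge +1): 1 H
  1 × S: 1 H
  Total hydrogens = 24.
Net charge +1.
Molecular formula: C14H24FINO5S+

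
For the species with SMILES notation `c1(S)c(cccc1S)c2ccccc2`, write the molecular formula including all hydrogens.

C12H10S2

Heavy atoms from the SMILES: 12 C, 2 S.
Implicit hydrogens by atom environment:
  8 × C (aromatic): 1 H each → 8
  4 × C (aromatic): no H
  2 × S: 1 H each → 2
  Total hydrogens = 10.
Molecular formula: C12H10S2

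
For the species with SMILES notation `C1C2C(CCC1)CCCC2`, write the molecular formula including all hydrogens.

Heavy atoms from the SMILES: 10 C.
Implicit hydrogens by atom environment:
  8 × C: 2 H each → 16
  2 × C: 1 H each → 2
  Total hydrogens = 18.
Molecular formula: C10H18

C10H18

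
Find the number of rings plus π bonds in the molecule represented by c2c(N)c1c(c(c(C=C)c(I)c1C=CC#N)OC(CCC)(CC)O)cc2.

11

Molecular formula from the SMILES: C21H23IN2O2.
DoU = (2C + 2 + N − H − X)/2 = (2·21 + 2 + 2 − 23 − 1)/2 = 22/2 = 11.
(Structurally: 2 ring(s) + 9 π bond(s) = 11.)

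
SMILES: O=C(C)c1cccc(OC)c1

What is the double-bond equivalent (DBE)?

5

Molecular formula from the SMILES: C9H10O2.
DoU = (2C + 2 + N − H − X)/2 = (2·9 + 2 + 0 − 10 − 0)/2 = 10/2 = 5.
(Structurally: 1 ring(s) + 4 π bond(s) = 5.)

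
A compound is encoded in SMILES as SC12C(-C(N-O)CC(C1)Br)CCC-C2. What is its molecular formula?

C10H18BrNOS

Heavy atoms from the SMILES: 1 Br, 10 C, 1 N, 1 O, 1 S.
Implicit hydrogens by atom environment:
  6 × C: 2 H each → 12
  3 × C: 1 H each → 3
  1 × Br: no H
  1 × C: no H
  1 × N: 1 H
  1 × O: 1 H
  1 × S: 1 H
  Total hydrogens = 18.
Molecular formula: C10H18BrNOS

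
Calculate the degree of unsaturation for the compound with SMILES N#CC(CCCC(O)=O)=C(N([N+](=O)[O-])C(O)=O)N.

Molecular formula from the SMILES: C8H10N4O6.
DoU = (2C + 2 + N − H − X)/2 = (2·8 + 2 + 4 − 10 − 0)/2 = 12/2 = 6.
(Structurally: 0 ring(s) + 6 π bond(s) = 6.)

6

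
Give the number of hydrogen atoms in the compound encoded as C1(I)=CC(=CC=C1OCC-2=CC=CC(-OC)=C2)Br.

Hydrogens are implicit in SMILES; fill each atom to its normal valence:
  7 × C (aromatic): 1 H each → 7
  5 × C (aromatic): no H
  2 × O: no H
  1 × Br: no H
  1 × C: 3 H
  1 × C: 2 H
  1 × I: no H
  Total hydrogens = 12.

12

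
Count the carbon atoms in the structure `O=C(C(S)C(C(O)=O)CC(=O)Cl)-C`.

7

The symbol for carbon appears 7 times in the SMILES. (Cl is a single chlorine, not C + l.)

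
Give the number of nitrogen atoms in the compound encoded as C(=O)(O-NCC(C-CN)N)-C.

The symbol for nitrogen appears 3 times in the SMILES.

3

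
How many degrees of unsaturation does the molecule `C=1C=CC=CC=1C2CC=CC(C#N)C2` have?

8

Molecular formula from the SMILES: C13H13N.
DoU = (2C + 2 + N − H − X)/2 = (2·13 + 2 + 1 − 13 − 0)/2 = 16/2 = 8.
(Structurally: 2 ring(s) + 6 π bond(s) = 8.)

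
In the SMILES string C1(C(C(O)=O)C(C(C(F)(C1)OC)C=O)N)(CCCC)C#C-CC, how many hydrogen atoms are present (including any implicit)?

26

Hydrogens are implicit in SMILES; fill each atom to its normal valence:
  5 × C: 2 H each → 10
  5 × C: no H
  4 × C: 1 H each → 4
  3 × C: 3 H each → 9
  3 × O: no H
  1 × F: no H
  1 × N: 2 H
  1 × O: 1 H
  Total hydrogens = 26.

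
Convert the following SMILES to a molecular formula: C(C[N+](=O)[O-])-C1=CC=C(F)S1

Heavy atoms from the SMILES: 6 C, 1 F, 1 N, 2 O, 1 S.
Implicit hydrogens by atom environment:
  2 × C: 2 H each → 4
  2 × C (aromatic): 1 H each → 2
  2 × C (aromatic): no H
  1 × F: no H
  1 × N (charge +1): no H
  1 × O: no H
  1 × O (charge -1): no H
  1 × S (aromatic): no H
  Total hydrogens = 6.
Molecular formula: C6H6FNO2S

C6H6FNO2S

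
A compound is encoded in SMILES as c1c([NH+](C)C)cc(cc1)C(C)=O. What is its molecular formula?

Heavy atoms from the SMILES: 10 C, 1 N, 1 O.
Implicit hydrogens by atom environment:
  4 × C (aromatic): 1 H each → 4
  3 × C: 3 H each → 9
  2 × C (aromatic): no H
  1 × C: no H
  1 × N (charge +1): 1 H
  1 × O: no H
  Total hydrogens = 14.
Net charge +1.
Molecular formula: C10H14NO+

C10H14NO+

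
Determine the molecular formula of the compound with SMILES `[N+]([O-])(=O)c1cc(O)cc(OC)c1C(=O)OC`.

C9H9NO6

Heavy atoms from the SMILES: 9 C, 1 N, 6 O.
Implicit hydrogens by atom environment:
  4 × C (aromatic): no H
  4 × O: no H
  2 × C: 3 H each → 6
  2 × C (aromatic): 1 H each → 2
  1 × C: no H
  1 × N (charge +1): no H
  1 × O: 1 H
  1 × O (charge -1): no H
  Total hydrogens = 9.
Molecular formula: C9H9NO6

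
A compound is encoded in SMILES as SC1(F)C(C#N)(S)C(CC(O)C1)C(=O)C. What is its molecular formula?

C9H12FNO2S2

Heavy atoms from the SMILES: 9 C, 1 F, 1 N, 2 O, 2 S.
Implicit hydrogens by atom environment:
  4 × C: no H
  2 × C: 2 H each → 4
  2 × C: 1 H each → 2
  2 × S: 1 H each → 2
  1 × C: 3 H
  1 × F: no H
  1 × N: no H
  1 × O: 1 H
  1 × O: no H
  Total hydrogens = 12.
Molecular formula: C9H12FNO2S2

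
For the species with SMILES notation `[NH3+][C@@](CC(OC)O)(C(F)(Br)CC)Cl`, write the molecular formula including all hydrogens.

Heavy atoms from the SMILES: 1 Br, 7 C, 1 Cl, 1 F, 1 N, 2 O.
Implicit hydrogens by atom environment:
  2 × C: 3 H each → 6
  2 × C: 2 H each → 4
  2 × C: no H
  1 × Br: no H
  1 × C: 1 H
  1 × Cl: no H
  1 × F: no H
  1 × N (charge +1): 3 H
  1 × O: 1 H
  1 × O: no H
  Total hydrogens = 15.
Net charge +1.
Molecular formula: C7H15BrClFNO2+

C7H15BrClFNO2+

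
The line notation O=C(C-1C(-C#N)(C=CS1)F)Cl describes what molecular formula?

C6H3ClFNOS

Heavy atoms from the SMILES: 6 C, 1 Cl, 1 F, 1 N, 1 O, 1 S.
Implicit hydrogens by atom environment:
  3 × C: 1 H each → 3
  3 × C: no H
  1 × Cl: no H
  1 × F: no H
  1 × N: no H
  1 × O: no H
  1 × S: no H
  Total hydrogens = 3.
Molecular formula: C6H3ClFNOS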